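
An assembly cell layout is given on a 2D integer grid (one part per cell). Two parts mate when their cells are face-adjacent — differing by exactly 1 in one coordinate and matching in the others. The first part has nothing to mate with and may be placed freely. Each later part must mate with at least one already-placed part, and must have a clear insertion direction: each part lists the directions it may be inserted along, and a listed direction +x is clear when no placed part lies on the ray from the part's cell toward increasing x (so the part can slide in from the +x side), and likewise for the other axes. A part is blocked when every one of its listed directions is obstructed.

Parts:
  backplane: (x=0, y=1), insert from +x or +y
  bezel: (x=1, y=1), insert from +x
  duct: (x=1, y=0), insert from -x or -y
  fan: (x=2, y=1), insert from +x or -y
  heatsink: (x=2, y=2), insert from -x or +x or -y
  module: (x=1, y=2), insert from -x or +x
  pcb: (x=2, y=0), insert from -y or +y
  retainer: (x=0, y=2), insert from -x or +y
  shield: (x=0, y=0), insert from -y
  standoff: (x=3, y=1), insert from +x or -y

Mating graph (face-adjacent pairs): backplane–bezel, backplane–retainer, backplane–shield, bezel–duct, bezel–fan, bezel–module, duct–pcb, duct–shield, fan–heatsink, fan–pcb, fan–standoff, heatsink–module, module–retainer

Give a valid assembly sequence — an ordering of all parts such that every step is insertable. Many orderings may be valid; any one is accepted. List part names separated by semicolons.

1. module@(1, 2) [-x clear] — {module}
2. heatsink@(2, 2) [+x clear] — {heatsink, module}
3. retainer@(0, 2) [-x clear] — {heatsink, module, retainer}
4. backplane@(0, 1) [+x clear] — {backplane, heatsink, module, retainer}
5. shield@(0, 0) [-y clear] — {backplane, heatsink, module, retainer, shield}
6. bezel@(1, 1) [+x clear] — {backplane, bezel, heatsink, module, retainer, shield}
7. fan@(2, 1) [+x clear] — {backplane, bezel, fan, heatsink, module, retainer, shield}
8. standoff@(3, 1) [+x clear] — {backplane, bezel, fan, heatsink, module, retainer, shield, standoff}
9. pcb@(2, 0) [-y clear] — {backplane, bezel, fan, heatsink, module, pcb, retainer, shield, standoff}
10. duct@(1, 0) [-y clear] — {backplane, bezel, duct, fan, heatsink, module, pcb, retainer, shield, standoff}

module; heatsink; retainer; backplane; shield; bezel; fan; standoff; pcb; duct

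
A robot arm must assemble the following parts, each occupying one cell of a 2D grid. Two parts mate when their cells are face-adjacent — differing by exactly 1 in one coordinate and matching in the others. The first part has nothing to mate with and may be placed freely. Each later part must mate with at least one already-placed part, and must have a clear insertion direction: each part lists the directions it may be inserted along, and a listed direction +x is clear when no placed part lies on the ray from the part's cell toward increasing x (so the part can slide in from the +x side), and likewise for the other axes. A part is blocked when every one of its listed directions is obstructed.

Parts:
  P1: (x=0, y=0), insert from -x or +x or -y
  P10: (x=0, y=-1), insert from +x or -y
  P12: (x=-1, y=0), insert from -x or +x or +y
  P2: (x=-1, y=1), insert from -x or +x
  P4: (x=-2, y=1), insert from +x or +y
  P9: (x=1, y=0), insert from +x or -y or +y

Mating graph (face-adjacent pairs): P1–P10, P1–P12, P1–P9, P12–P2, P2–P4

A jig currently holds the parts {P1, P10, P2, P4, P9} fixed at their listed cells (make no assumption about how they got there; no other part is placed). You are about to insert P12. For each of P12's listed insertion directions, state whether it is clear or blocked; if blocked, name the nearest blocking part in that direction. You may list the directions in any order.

-x: ray from P12(-1, 0) has no placed part ⇒ clear
+x: nearest on ray is P1@(0, 0) ⇒ blocked
+y: nearest on ray is P2@(-1, 1) ⇒ blocked

+x: blocked by P1; +y: blocked by P2; -x: clear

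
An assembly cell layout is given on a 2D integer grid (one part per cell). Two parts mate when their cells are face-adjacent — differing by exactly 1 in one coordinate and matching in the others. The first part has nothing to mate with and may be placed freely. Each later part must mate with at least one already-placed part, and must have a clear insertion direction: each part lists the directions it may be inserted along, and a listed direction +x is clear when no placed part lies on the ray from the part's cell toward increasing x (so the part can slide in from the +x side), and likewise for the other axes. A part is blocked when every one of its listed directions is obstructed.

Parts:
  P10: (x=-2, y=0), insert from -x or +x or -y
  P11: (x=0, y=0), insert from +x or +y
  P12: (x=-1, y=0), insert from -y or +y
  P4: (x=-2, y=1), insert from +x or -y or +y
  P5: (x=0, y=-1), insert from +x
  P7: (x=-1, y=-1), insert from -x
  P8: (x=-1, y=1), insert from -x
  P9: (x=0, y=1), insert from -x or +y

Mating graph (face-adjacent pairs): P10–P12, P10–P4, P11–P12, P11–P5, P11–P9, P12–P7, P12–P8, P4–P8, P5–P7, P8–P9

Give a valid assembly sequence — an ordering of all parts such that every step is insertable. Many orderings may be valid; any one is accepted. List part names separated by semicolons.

P5; P11; P9; P8; P4; P12; P7; P10

1. P5@(0, -1) [+x clear] — {P5}
2. P11@(0, 0) [+x clear] — {P11, P5}
3. P9@(0, 1) [-x clear] — {P11, P5, P9}
4. P8@(-1, 1) [-x clear] — {P11, P5, P8, P9}
5. P4@(-2, 1) [-y clear] — {P11, P4, P5, P8, P9}
6. P12@(-1, 0) [-y clear] — {P11, P12, P4, P5, P8, P9}
7. P7@(-1, -1) [-x clear] — {P11, P12, P4, P5, P7, P8, P9}
8. P10@(-2, 0) [-x clear] — {P10, P11, P12, P4, P5, P7, P8, P9}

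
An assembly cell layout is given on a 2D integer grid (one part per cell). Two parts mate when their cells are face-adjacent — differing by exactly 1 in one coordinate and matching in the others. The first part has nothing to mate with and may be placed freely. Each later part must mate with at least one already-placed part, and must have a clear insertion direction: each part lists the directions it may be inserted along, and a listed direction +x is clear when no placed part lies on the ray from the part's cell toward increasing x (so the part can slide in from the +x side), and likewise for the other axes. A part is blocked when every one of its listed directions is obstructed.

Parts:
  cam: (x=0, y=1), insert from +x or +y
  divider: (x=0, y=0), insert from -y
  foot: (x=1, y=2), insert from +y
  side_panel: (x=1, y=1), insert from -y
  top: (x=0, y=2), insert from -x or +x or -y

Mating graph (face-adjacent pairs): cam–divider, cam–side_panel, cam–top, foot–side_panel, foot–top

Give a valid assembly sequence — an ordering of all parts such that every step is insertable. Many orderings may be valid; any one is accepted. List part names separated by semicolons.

1. side_panel@(1, 1) [-y clear] — {side_panel}
2. cam@(0, 1) [+y clear] — {cam, side_panel}
3. top@(0, 2) [-x clear] — {cam, side_panel, top}
4. foot@(1, 2) [+y clear] — {cam, foot, side_panel, top}
5. divider@(0, 0) [-y clear] — {cam, divider, foot, side_panel, top}

side_panel; cam; top; foot; divider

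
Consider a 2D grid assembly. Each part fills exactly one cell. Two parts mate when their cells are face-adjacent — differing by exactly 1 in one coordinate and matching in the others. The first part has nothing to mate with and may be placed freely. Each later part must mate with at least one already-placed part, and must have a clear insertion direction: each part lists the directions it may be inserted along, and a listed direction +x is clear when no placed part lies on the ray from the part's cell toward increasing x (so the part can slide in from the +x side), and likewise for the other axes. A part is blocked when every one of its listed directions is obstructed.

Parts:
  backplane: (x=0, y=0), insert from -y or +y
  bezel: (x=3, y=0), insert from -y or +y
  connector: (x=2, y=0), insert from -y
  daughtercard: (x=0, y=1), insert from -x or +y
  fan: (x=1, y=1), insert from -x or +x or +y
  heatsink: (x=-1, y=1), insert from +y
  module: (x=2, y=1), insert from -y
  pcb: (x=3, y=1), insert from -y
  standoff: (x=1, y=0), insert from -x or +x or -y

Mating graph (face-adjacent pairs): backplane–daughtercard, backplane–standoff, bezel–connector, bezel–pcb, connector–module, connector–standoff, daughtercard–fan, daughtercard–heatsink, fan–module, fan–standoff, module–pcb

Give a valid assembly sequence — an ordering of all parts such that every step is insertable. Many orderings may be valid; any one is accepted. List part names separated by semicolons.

1. heatsink@(-1, 1) [+y clear] — {heatsink}
2. daughtercard@(0, 1) [+y clear] — {daughtercard, heatsink}
3. backplane@(0, 0) [-y clear] — {backplane, daughtercard, heatsink}
4. standoff@(1, 0) [+x clear] — {backplane, daughtercard, heatsink, standoff}
5. fan@(1, 1) [+x clear] — {backplane, daughtercard, fan, heatsink, standoff}
6. module@(2, 1) [-y clear] — {backplane, daughtercard, fan, heatsink, module, standoff}
7. connector@(2, 0) [-y clear] — {backplane, connector, daughtercard, fan, heatsink, module, standoff}
8. pcb@(3, 1) [-y clear] — {backplane, connector, daughtercard, fan, heatsink, module, pcb, standoff}
9. bezel@(3, 0) [-y clear] — {backplane, bezel, connector, daughtercard, fan, heatsink, module, pcb, standoff}

heatsink; daughtercard; backplane; standoff; fan; module; connector; pcb; bezel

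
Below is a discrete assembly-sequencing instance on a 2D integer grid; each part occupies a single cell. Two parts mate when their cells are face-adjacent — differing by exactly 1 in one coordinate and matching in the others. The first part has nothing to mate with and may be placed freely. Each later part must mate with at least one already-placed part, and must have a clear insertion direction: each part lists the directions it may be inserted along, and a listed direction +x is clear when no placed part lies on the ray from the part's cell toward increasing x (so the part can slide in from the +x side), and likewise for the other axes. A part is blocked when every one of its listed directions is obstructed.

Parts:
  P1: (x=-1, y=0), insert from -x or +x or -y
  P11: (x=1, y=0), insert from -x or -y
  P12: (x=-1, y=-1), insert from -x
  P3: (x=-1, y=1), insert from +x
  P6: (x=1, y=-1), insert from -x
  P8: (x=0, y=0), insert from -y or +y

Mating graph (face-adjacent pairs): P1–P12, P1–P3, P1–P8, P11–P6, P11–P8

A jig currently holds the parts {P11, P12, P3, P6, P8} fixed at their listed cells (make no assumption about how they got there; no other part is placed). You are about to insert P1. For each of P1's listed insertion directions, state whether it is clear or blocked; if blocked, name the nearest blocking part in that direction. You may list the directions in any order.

-x: ray from P1(-1, 0) has no placed part ⇒ clear
+x: nearest on ray is P8@(0, 0) ⇒ blocked
-y: nearest on ray is P12@(-1, -1) ⇒ blocked

+x: blocked by P8; -x: clear; -y: blocked by P12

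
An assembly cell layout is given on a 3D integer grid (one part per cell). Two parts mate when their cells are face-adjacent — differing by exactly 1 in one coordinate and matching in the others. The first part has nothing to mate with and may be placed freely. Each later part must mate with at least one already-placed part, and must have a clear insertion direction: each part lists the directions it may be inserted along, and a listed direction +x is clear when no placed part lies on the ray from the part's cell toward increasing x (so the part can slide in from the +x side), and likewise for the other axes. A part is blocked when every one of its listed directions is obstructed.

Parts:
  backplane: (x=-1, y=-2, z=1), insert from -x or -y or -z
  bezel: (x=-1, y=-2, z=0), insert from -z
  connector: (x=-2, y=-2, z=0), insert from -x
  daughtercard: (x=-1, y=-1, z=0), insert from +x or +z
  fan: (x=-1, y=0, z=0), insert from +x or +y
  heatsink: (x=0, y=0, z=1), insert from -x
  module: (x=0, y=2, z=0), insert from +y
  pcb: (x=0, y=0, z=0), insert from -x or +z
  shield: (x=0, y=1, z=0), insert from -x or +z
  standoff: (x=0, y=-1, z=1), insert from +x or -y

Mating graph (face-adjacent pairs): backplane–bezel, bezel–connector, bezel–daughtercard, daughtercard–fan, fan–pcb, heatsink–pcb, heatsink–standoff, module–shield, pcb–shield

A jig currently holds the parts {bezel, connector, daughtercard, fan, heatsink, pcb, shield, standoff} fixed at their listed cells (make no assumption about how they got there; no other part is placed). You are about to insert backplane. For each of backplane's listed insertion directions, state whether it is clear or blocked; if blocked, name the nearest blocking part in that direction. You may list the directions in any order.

-x: ray from backplane(-1, -2, 1) has no placed part ⇒ clear
-y: ray from backplane(-1, -2, 1) has no placed part ⇒ clear
-z: nearest on ray is bezel@(-1, -2, 0) ⇒ blocked

-x: clear; -y: clear; -z: blocked by bezel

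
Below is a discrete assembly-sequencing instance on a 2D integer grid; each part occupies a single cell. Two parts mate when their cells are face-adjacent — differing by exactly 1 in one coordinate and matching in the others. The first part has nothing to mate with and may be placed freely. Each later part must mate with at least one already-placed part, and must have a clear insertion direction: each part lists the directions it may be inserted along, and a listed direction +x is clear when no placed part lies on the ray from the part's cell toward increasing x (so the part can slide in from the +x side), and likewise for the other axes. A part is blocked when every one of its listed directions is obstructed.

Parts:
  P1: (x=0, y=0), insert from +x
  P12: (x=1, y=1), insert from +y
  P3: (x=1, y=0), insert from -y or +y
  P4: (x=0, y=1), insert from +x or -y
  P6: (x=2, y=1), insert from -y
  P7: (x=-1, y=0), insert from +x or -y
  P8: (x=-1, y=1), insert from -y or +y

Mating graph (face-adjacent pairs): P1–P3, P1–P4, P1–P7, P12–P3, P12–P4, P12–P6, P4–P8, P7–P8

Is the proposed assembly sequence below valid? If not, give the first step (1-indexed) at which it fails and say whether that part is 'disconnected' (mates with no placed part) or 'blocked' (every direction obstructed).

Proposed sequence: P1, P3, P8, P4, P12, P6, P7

1. P1@(0, 0) [+x clear] — {P1}
2. P3@(1, 0) [-y clear] — {P1, P3}
3. P8@(-1, 1) — no placed neighbour ⇒ disconnected

Invalid at step 3 (disconnected)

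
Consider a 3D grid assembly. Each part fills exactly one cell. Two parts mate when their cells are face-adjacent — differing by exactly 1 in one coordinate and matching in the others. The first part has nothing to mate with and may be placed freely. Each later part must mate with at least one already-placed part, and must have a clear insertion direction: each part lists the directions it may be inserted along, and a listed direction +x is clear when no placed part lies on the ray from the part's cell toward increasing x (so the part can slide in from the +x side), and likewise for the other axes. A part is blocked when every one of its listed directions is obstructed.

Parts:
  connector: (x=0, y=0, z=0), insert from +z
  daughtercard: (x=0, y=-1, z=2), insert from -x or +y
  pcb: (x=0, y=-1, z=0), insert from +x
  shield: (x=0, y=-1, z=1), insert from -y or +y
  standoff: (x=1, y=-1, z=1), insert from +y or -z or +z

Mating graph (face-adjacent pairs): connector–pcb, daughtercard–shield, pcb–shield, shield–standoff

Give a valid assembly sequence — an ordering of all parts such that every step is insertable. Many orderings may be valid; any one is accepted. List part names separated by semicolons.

1. daughtercard@(0, -1, 2) [-x clear] — {daughtercard}
2. shield@(0, -1, 1) [-y clear] — {daughtercard, shield}
3. pcb@(0, -1, 0) [+x clear] — {daughtercard, pcb, shield}
4. connector@(0, 0, 0) [+z clear] — {connector, daughtercard, pcb, shield}
5. standoff@(1, -1, 1) [+y clear] — {connector, daughtercard, pcb, shield, standoff}

daughtercard; shield; pcb; connector; standoff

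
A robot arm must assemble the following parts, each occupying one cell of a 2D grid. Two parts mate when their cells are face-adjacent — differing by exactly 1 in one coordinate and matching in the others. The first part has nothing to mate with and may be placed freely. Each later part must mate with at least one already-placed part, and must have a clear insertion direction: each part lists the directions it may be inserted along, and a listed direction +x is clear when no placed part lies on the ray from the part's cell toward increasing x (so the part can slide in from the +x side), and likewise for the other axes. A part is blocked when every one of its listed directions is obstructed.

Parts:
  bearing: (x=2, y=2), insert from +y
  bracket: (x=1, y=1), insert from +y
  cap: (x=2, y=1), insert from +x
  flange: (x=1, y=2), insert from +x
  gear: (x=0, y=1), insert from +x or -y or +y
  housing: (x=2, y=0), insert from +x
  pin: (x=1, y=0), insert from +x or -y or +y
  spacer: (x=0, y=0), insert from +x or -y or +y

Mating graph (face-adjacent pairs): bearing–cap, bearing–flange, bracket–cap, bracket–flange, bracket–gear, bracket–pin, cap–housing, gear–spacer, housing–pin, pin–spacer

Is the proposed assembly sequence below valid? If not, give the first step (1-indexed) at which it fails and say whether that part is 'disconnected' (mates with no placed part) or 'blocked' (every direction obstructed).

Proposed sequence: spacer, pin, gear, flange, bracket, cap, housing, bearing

Invalid at step 4 (disconnected)

1. spacer@(0, 0) [+x clear] — {spacer}
2. pin@(1, 0) [+x clear] — {pin, spacer}
3. gear@(0, 1) [+x clear] — {gear, pin, spacer}
4. flange@(1, 2) — no placed neighbour ⇒ disconnected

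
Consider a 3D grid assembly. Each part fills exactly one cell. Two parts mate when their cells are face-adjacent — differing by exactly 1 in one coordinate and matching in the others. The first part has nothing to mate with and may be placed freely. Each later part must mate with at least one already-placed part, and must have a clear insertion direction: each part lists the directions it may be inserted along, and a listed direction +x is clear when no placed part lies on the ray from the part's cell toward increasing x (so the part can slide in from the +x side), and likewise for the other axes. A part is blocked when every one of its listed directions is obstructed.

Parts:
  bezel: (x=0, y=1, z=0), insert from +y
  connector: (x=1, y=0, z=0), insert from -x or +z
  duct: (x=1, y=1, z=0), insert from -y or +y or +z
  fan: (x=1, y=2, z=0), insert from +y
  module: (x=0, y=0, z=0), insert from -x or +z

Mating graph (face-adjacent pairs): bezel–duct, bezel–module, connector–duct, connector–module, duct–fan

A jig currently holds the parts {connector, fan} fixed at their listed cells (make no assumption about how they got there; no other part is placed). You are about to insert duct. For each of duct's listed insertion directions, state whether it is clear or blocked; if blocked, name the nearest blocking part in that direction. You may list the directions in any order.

+y: blocked by fan; +z: clear; -y: blocked by connector

-y: nearest on ray is connector@(1, 0, 0) ⇒ blocked
+y: nearest on ray is fan@(1, 2, 0) ⇒ blocked
+z: ray from duct(1, 1, 0) has no placed part ⇒ clear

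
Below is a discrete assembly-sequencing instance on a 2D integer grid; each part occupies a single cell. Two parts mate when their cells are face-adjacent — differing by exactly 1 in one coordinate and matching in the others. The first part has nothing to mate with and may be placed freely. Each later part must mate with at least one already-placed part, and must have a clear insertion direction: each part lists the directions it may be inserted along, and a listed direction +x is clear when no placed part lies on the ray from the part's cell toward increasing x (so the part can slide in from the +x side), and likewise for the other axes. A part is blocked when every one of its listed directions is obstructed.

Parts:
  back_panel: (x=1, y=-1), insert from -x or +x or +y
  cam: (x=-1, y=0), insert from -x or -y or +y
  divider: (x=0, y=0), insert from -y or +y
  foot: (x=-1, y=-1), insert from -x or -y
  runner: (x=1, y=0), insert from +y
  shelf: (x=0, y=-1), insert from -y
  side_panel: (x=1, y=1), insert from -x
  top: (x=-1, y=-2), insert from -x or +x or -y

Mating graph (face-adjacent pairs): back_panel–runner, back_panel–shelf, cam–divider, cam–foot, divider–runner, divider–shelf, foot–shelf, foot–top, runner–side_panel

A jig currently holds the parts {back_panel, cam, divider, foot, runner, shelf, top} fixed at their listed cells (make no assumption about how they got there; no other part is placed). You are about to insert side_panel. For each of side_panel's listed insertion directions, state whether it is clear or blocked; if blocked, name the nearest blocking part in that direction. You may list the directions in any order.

-x: clear

-x: ray from side_panel(1, 1) has no placed part ⇒ clear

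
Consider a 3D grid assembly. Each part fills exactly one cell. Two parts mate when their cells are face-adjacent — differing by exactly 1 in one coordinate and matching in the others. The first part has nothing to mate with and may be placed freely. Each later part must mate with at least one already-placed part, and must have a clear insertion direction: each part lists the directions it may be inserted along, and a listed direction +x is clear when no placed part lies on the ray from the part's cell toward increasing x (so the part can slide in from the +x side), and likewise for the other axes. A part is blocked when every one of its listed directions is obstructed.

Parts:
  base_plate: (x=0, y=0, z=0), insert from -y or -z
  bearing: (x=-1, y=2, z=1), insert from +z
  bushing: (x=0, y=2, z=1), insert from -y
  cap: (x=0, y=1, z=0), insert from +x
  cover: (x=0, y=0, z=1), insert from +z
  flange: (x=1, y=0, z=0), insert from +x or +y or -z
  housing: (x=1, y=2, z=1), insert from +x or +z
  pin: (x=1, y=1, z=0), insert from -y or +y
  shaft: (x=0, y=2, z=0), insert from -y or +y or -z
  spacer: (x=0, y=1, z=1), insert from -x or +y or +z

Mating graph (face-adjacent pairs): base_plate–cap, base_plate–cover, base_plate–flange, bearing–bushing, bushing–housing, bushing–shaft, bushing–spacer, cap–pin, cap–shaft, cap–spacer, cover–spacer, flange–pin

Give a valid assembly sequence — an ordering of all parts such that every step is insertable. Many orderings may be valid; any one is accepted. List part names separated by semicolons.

base_plate; flange; cap; shaft; bushing; spacer; bearing; cover; pin; housing

1. base_plate@(0, 0, 0) [-y clear] — {base_plate}
2. flange@(1, 0, 0) [+x clear] — {base_plate, flange}
3. cap@(0, 1, 0) [+x clear] — {base_plate, cap, flange}
4. shaft@(0, 2, 0) [+y clear] — {base_plate, cap, flange, shaft}
5. bushing@(0, 2, 1) [-y clear] — {base_plate, bushing, cap, flange, shaft}
6. spacer@(0, 1, 1) [-x clear] — {base_plate, bushing, cap, flange, shaft, spacer}
7. bearing@(-1, 2, 1) [+z clear] — {base_plate, bearing, bushing, cap, flange, shaft, spacer}
8. cover@(0, 0, 1) [+z clear] — {base_plate, bearing, bushing, cap, cover, flange, shaft, spacer}
9. pin@(1, 1, 0) [+y clear] — {base_plate, bearing, bushing, cap, cover, flange, pin, shaft, spacer}
10. housing@(1, 2, 1) [+x clear] — {base_plate, bearing, bushing, cap, cover, flange, housing, pin, shaft, spacer}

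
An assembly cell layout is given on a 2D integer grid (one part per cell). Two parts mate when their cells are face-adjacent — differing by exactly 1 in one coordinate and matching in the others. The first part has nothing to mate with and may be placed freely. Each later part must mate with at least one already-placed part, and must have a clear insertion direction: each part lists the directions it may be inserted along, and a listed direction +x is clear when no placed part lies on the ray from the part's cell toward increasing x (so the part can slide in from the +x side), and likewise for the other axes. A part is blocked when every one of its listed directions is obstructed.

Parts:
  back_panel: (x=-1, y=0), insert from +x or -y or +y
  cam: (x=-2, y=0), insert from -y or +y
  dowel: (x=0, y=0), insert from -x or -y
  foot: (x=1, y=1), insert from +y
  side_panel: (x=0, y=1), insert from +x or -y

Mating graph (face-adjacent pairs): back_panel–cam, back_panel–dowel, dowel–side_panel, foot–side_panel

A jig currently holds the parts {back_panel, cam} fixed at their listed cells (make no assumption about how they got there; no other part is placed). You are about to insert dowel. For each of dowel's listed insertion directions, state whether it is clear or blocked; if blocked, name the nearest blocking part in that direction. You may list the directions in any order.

-x: nearest on ray is back_panel@(-1, 0) ⇒ blocked
-y: ray from dowel(0, 0) has no placed part ⇒ clear

-x: blocked by back_panel; -y: clear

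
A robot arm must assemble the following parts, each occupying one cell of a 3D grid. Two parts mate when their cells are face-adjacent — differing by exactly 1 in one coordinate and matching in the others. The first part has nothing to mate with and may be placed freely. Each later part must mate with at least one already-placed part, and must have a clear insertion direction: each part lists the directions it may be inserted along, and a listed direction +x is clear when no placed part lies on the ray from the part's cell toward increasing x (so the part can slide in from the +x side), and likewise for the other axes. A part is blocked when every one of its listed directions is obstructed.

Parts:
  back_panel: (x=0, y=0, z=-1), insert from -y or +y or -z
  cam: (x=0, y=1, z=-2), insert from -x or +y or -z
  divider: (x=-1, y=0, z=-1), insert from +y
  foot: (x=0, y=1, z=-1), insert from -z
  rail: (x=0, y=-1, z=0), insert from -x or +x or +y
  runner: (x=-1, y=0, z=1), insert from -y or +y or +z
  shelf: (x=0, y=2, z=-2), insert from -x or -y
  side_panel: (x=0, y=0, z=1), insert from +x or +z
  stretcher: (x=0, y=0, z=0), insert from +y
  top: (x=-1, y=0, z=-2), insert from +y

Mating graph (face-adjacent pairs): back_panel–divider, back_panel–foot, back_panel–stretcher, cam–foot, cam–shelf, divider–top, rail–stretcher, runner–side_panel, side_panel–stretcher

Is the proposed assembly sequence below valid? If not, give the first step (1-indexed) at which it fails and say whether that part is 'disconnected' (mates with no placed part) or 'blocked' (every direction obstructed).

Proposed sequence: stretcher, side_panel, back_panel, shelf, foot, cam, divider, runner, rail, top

Invalid at step 4 (disconnected)

1. stretcher@(0, 0, 0) [+y clear] — {stretcher}
2. side_panel@(0, 0, 1) [+x clear] — {side_panel, stretcher}
3. back_panel@(0, 0, -1) [-y clear] — {back_panel, side_panel, stretcher}
4. shelf@(0, 2, -2) — no placed neighbour ⇒ disconnected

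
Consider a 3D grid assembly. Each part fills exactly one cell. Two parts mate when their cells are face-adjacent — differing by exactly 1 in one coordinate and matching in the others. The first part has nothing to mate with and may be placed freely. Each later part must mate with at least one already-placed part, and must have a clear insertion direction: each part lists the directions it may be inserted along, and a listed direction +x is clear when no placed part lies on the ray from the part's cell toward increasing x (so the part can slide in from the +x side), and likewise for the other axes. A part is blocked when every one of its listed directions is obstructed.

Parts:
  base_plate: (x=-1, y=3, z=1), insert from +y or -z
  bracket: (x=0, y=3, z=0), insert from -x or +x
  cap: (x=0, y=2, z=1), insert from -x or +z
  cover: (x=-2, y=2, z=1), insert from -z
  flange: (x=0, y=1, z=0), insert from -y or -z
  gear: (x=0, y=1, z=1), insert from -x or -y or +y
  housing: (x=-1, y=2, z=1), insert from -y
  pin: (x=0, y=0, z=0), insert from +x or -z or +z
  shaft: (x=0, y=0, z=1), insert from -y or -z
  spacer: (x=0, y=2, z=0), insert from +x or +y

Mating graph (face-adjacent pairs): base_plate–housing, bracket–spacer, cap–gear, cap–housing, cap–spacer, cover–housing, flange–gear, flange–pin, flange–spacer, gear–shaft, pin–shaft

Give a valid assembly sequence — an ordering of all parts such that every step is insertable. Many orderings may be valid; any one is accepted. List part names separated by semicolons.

bracket; spacer; flange; cap; gear; housing; cover; base_plate; pin; shaft

1. bracket@(0, 3, 0) [-x clear] — {bracket}
2. spacer@(0, 2, 0) [+x clear] — {bracket, spacer}
3. flange@(0, 1, 0) [-y clear] — {bracket, flange, spacer}
4. cap@(0, 2, 1) [-x clear] — {bracket, cap, flange, spacer}
5. gear@(0, 1, 1) [-x clear] — {bracket, cap, flange, gear, spacer}
6. housing@(-1, 2, 1) [-y clear] — {bracket, cap, flange, gear, housing, spacer}
7. cover@(-2, 2, 1) [-z clear] — {bracket, cap, cover, flange, gear, housing, spacer}
8. base_plate@(-1, 3, 1) [+y clear] — {base_plate, bracket, cap, cover, flange, gear, housing, spacer}
9. pin@(0, 0, 0) [+x clear] — {base_plate, bracket, cap, cover, flange, gear, housing, pin, spacer}
10. shaft@(0, 0, 1) [-y clear] — {base_plate, bracket, cap, cover, flange, gear, housing, pin, shaft, spacer}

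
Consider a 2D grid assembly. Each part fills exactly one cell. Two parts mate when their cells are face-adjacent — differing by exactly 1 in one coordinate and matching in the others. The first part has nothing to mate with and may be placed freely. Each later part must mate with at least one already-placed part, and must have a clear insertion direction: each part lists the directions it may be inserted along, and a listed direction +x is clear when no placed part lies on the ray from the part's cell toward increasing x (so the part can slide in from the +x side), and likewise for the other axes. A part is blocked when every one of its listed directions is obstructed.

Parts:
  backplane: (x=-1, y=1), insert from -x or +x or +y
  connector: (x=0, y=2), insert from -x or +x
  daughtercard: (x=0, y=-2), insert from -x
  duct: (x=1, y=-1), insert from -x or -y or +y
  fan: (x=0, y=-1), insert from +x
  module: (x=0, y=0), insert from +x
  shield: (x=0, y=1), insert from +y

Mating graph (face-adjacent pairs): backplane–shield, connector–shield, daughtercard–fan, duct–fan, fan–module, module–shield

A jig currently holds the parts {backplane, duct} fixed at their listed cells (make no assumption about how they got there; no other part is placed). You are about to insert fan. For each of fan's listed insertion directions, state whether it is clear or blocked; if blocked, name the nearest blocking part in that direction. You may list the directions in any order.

+x: blocked by duct

+x: nearest on ray is duct@(1, -1) ⇒ blocked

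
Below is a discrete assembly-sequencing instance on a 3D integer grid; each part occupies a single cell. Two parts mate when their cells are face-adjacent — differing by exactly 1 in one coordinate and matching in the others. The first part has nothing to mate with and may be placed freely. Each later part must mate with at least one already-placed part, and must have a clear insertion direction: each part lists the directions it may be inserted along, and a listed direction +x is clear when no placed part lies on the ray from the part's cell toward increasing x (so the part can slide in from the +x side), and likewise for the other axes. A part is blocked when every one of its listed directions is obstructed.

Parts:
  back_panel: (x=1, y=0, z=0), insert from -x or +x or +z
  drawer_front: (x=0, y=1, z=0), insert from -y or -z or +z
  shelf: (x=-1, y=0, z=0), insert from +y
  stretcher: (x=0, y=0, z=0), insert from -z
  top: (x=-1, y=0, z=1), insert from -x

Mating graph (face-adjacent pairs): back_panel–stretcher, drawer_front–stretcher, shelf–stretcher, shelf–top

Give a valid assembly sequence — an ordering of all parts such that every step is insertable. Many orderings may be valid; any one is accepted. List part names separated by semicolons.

stretcher; back_panel; drawer_front; shelf; top

1. stretcher@(0, 0, 0) [-z clear] — {stretcher}
2. back_panel@(1, 0, 0) [+x clear] — {back_panel, stretcher}
3. drawer_front@(0, 1, 0) [-z clear] — {back_panel, drawer_front, stretcher}
4. shelf@(-1, 0, 0) [+y clear] — {back_panel, drawer_front, shelf, stretcher}
5. top@(-1, 0, 1) [-x clear] — {back_panel, drawer_front, shelf, stretcher, top}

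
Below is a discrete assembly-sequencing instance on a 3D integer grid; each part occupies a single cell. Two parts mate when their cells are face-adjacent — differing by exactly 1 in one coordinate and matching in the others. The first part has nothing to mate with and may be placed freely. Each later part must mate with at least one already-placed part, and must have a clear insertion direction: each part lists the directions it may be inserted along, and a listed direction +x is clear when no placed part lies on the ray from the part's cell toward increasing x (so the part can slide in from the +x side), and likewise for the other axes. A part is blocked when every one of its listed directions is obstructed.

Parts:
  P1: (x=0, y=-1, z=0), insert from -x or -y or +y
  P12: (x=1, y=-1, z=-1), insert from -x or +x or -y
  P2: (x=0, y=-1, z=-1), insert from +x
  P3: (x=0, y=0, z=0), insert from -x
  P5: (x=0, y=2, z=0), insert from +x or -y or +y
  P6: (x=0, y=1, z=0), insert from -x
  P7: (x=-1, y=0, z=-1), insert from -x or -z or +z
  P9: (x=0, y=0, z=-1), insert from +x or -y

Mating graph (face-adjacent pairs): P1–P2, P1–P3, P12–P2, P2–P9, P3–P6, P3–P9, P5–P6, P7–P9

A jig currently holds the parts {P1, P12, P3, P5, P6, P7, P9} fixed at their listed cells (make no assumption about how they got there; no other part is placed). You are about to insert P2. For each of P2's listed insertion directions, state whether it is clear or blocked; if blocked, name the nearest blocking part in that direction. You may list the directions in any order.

+x: nearest on ray is P12@(1, -1, -1) ⇒ blocked

+x: blocked by P12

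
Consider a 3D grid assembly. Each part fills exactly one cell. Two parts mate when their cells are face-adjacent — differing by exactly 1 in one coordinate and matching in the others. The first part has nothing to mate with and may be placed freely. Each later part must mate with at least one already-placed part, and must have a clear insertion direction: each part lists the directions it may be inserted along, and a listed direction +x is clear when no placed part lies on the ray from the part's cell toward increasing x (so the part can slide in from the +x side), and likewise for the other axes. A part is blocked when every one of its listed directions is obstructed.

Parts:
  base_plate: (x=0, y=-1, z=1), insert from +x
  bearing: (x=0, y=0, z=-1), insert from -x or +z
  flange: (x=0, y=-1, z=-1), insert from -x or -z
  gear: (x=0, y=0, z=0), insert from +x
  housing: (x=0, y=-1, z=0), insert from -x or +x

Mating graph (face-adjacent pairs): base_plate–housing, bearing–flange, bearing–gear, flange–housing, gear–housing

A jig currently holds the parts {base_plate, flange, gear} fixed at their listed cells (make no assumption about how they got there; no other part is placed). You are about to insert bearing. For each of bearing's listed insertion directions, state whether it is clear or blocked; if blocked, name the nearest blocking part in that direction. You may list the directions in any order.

+z: blocked by gear; -x: clear

-x: ray from bearing(0, 0, -1) has no placed part ⇒ clear
+z: nearest on ray is gear@(0, 0, 0) ⇒ blocked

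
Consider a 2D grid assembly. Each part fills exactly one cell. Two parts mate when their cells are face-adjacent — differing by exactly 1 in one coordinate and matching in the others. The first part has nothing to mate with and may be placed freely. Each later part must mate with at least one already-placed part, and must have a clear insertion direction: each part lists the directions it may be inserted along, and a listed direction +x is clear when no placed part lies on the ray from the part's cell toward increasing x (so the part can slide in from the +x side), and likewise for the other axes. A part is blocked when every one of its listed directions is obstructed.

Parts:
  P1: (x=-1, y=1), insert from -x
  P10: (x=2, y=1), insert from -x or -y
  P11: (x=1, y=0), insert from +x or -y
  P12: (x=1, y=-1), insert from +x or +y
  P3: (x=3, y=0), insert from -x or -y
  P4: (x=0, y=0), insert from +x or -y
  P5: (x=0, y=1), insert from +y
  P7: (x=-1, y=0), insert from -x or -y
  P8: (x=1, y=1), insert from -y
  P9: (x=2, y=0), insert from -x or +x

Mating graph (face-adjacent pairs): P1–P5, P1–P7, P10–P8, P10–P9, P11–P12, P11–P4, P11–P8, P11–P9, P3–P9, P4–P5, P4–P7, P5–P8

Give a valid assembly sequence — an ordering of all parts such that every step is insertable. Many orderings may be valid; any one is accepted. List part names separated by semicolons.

1. P8@(1, 1) [-y clear] — {P8}
2. P5@(0, 1) [+y clear] — {P5, P8}
3. P4@(0, 0) [+x clear] — {P4, P5, P8}
4. P1@(-1, 1) [-x clear] — {P1, P4, P5, P8}
5. P10@(2, 1) [-y clear] — {P1, P10, P4, P5, P8}
6. P11@(1, 0) [+x clear] — {P1, P10, P11, P4, P5, P8}
7. P12@(1, -1) [+x clear] — {P1, P10, P11, P12, P4, P5, P8}
8. P9@(2, 0) [+x clear] — {P1, P10, P11, P12, P4, P5, P8, P9}
9. P7@(-1, 0) [-x clear] — {P1, P10, P11, P12, P4, P5, P7, P8, P9}
10. P3@(3, 0) [-y clear] — {P1, P10, P11, P12, P3, P4, P5, P7, P8, P9}

P8; P5; P4; P1; P10; P11; P12; P9; P7; P3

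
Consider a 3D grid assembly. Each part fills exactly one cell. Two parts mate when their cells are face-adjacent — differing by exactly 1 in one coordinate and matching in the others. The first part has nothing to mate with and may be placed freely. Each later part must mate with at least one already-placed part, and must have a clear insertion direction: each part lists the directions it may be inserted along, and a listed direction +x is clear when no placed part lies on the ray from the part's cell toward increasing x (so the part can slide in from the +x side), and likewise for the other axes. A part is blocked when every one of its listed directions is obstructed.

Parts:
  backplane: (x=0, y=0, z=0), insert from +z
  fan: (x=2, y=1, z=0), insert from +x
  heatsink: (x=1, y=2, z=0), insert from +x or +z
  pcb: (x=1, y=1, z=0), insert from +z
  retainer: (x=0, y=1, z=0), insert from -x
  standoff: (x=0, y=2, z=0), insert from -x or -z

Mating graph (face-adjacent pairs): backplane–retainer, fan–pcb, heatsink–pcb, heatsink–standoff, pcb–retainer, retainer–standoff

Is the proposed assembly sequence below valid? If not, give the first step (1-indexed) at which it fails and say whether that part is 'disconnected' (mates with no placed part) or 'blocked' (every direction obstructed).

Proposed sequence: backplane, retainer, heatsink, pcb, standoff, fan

Invalid at step 3 (disconnected)

1. backplane@(0, 0, 0) [+z clear] — {backplane}
2. retainer@(0, 1, 0) [-x clear] — {backplane, retainer}
3. heatsink@(1, 2, 0) — no placed neighbour ⇒ disconnected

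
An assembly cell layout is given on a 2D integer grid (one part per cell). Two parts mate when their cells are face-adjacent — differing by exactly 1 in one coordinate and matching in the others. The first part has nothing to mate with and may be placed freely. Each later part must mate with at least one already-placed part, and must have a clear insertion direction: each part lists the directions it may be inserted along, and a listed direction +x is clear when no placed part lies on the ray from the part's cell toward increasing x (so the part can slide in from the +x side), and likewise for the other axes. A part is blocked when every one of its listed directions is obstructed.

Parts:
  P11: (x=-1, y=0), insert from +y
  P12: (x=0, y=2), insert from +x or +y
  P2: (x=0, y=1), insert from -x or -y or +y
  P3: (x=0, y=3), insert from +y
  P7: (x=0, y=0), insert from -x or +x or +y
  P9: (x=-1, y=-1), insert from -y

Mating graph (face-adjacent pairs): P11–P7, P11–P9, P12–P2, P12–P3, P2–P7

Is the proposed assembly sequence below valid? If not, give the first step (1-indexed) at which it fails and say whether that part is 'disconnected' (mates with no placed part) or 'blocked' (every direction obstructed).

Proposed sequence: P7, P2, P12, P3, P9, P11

Invalid at step 5 (disconnected)

1. P7@(0, 0) [-x clear] — {P7}
2. P2@(0, 1) [-x clear] — {P2, P7}
3. P12@(0, 2) [+x clear] — {P12, P2, P7}
4. P3@(0, 3) [+y clear] — {P12, P2, P3, P7}
5. P9@(-1, -1) — no placed neighbour ⇒ disconnected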